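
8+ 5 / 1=13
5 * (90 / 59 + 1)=12.63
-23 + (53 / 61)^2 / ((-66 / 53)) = -5797355 / 245586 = -23.61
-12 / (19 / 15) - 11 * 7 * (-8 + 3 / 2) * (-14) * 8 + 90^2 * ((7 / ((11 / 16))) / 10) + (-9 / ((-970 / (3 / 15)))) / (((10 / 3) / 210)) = -48470800897 / 1013650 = -47818.08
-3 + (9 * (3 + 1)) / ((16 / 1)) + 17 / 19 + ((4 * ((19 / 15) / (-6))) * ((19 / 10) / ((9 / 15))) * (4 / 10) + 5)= 209053 / 51300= 4.08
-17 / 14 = -1.21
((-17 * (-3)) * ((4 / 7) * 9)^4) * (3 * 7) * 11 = 8241381.13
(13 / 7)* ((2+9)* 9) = 1287 / 7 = 183.86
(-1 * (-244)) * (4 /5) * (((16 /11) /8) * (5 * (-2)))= -354.91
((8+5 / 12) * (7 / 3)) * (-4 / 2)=-707 / 18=-39.28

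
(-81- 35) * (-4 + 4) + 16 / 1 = 16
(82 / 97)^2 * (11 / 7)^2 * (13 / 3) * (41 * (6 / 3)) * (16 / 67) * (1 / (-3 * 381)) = -13876829824 / 105920942463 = -0.13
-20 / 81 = -0.25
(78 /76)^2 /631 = 1521 /911164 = 0.00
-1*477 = -477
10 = 10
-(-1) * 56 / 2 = 28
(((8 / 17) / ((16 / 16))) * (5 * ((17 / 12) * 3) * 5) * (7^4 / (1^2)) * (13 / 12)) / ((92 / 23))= 780325 / 24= 32513.54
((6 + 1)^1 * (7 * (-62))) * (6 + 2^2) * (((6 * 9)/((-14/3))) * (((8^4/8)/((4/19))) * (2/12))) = 142490880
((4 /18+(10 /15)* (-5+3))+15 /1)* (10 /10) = 125 /9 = 13.89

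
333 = 333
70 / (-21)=-10 / 3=-3.33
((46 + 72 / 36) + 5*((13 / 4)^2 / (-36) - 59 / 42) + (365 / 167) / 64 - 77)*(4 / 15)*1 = -12610613 / 1262520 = -9.99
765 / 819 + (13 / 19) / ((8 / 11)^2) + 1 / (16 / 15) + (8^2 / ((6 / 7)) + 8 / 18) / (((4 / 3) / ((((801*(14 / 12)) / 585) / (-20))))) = -33220693 / 24897600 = -1.33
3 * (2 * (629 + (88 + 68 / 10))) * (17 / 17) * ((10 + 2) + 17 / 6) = 322091 / 5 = 64418.20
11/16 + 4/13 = 207/208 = 1.00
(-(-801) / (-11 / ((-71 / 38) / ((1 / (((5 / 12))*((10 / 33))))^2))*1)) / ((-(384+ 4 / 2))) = -3949375 / 702831888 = -0.01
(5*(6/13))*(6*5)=900/13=69.23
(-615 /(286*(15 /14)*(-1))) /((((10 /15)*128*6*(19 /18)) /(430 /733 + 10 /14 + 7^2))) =47618343 /254919808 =0.19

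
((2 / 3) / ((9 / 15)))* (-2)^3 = -80 / 9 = -8.89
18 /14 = 9 /7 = 1.29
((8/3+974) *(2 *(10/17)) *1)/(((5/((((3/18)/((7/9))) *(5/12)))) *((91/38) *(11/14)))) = 556700/51051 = 10.90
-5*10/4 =-25/2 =-12.50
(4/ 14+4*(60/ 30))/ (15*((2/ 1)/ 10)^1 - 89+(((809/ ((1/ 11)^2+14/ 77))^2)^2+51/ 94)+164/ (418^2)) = 66643801698892/ 2639088982022702713267469965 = 0.00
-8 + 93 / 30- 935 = -9399 / 10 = -939.90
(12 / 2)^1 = 6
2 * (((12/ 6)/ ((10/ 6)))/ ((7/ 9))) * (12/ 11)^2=15552/ 4235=3.67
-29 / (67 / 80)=-2320 / 67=-34.63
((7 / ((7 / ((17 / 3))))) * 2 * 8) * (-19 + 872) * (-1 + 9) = 1856128 / 3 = 618709.33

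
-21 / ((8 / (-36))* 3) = 31.50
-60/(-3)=20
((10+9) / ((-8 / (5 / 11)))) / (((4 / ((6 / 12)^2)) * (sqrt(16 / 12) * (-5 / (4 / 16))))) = 19 * sqrt(3) / 11264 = 0.00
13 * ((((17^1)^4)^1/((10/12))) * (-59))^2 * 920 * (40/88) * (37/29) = 77367897419735411424/319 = 242532593792274017.00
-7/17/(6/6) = -7/17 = -0.41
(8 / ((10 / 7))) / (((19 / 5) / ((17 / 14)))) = 34 / 19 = 1.79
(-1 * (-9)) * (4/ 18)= 2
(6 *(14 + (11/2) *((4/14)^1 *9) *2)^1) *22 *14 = 78144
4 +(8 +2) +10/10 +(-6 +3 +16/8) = 14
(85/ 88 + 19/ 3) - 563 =-146705/ 264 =-555.70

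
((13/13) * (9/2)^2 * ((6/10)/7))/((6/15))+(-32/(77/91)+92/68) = -32.13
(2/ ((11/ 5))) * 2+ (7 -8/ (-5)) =573/ 55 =10.42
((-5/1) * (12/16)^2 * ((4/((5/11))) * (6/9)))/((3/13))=-71.50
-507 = -507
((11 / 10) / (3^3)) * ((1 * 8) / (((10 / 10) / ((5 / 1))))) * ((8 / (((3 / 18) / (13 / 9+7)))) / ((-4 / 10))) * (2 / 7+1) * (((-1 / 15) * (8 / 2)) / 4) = 26752 / 189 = 141.54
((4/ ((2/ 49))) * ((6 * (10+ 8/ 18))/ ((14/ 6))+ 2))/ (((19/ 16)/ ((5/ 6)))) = 113120/ 57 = 1984.56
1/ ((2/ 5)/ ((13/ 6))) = 65/ 12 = 5.42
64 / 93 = 0.69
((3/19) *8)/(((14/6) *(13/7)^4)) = 24696/542659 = 0.05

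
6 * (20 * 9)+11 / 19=1080.58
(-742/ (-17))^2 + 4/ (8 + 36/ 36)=1905.51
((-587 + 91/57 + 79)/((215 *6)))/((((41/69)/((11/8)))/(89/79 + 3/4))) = -866117417/508082496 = -1.70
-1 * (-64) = 64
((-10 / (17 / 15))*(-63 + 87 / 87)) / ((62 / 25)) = 3750 / 17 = 220.59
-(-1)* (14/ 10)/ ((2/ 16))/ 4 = 14/ 5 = 2.80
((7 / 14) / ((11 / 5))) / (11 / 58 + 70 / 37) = 5365 / 49137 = 0.11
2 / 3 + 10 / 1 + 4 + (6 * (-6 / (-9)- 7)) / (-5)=334 / 15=22.27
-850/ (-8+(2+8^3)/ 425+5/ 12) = 4335000/ 32507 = 133.36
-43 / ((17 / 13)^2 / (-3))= 21801 / 289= 75.44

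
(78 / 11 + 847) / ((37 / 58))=544910 / 407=1338.85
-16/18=-8/9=-0.89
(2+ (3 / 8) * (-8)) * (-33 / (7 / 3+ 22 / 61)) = 6039 / 493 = 12.25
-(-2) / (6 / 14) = 14 / 3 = 4.67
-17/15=-1.13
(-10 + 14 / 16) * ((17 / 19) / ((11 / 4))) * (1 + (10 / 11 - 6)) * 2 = 55845 / 2299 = 24.29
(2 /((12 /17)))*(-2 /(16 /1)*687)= -3893 /16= -243.31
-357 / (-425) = 21 / 25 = 0.84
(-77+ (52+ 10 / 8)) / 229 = -95 / 916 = -0.10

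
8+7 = 15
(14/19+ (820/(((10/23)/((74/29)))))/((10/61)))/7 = 80879368/19285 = 4193.90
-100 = -100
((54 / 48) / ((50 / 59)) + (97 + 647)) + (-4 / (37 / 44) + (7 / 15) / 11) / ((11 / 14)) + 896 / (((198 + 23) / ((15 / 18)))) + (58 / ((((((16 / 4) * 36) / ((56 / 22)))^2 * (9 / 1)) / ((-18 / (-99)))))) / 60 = 1767818952045761 / 2380240476900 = 742.71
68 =68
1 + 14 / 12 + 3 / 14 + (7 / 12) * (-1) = 151 / 84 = 1.80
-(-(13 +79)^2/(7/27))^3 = 11934885491453952/343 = 34795584523189.36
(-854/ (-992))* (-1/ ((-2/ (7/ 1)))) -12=-8915/ 992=-8.99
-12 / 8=-3 / 2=-1.50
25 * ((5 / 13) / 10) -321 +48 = -272.04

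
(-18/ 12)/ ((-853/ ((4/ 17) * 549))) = 3294/ 14501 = 0.23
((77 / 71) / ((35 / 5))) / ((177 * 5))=11 / 62835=0.00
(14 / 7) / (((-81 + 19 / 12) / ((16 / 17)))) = -384 / 16201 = -0.02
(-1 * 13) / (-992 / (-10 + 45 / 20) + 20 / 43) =-559 / 5524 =-0.10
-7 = -7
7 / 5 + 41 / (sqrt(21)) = 7 / 5 + 41*sqrt(21) / 21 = 10.35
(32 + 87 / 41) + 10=1809 / 41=44.12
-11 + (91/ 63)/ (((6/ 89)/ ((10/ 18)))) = 439/ 486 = 0.90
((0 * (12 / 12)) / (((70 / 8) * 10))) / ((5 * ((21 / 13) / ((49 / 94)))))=0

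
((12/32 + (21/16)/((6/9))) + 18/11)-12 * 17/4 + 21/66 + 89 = 14889/352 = 42.30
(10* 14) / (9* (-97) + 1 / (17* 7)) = -8330 / 51943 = -0.16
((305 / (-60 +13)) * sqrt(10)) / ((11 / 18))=-5490 * sqrt(10) / 517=-33.58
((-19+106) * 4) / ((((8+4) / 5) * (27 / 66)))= 3190 / 9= 354.44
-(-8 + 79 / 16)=49 / 16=3.06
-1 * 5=-5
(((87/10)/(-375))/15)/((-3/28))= 406/28125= 0.01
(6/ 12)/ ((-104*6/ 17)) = -17/ 1248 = -0.01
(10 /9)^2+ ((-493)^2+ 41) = 19690390 /81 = 243091.23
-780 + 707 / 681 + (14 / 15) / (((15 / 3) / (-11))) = -4432261 / 5675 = -781.02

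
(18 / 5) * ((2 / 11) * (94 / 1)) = 61.53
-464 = -464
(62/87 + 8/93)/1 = 718/899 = 0.80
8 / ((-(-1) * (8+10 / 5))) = 4 / 5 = 0.80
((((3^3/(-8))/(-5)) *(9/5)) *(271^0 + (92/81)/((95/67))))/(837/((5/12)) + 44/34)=706809/649260400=0.00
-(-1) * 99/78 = 33/26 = 1.27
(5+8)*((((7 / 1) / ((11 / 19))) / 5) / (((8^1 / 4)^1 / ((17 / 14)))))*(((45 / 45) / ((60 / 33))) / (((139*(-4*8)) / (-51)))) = 214149 / 1779200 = 0.12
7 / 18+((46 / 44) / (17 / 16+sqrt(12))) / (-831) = 2581625 / 6636366 - 256*sqrt(3) / 1106061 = 0.39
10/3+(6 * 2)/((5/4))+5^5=47069/15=3137.93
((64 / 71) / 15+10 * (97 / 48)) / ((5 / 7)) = 1208809 / 42600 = 28.38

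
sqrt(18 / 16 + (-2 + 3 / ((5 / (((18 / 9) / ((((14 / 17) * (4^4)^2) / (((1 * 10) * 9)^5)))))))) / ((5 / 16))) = sqrt(131751427010) / 560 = 648.17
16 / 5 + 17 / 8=213 / 40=5.32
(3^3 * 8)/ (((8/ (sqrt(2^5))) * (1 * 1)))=108 * sqrt(2)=152.74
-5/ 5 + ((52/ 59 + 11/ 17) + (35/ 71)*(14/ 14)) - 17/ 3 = -992416/ 213639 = -4.65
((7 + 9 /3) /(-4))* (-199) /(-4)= -995 /8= -124.38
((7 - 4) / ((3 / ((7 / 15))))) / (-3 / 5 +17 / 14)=98 / 129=0.76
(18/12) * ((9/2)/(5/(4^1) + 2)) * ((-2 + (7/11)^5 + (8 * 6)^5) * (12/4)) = 3323951117150913/2093663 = 1587624711.88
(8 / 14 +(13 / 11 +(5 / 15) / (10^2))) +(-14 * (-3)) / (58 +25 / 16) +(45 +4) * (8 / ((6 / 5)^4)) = 113827869437 / 594386100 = 191.50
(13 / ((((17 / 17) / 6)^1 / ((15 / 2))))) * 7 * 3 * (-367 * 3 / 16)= -13525785 / 16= -845361.56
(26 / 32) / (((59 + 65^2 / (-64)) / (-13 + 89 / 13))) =320 / 449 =0.71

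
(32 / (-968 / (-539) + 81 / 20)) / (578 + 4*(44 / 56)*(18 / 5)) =548800 / 59083177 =0.01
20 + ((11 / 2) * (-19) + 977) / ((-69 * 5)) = 2411 / 138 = 17.47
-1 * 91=-91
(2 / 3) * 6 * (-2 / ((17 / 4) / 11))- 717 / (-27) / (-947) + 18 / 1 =-396121 / 144891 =-2.73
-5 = -5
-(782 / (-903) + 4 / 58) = 20872 / 26187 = 0.80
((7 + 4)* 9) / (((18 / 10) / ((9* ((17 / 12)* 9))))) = 25245 / 4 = 6311.25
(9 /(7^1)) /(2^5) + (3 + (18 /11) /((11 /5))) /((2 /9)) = 457713 /27104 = 16.89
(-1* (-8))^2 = 64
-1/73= -0.01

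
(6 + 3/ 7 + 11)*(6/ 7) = 732/ 49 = 14.94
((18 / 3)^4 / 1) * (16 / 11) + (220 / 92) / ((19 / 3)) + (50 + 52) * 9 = 13476273 / 4807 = 2803.47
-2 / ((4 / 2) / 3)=-3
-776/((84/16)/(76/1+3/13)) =-3076064/273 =-11267.63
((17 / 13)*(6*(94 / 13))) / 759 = 3196 / 42757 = 0.07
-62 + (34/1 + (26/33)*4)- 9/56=-46217/1848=-25.01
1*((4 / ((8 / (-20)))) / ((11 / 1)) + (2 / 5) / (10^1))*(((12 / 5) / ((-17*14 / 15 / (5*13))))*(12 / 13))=51624 / 6545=7.89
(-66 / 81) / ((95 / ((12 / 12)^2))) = -22 / 2565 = -0.01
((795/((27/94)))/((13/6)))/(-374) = -24910/7293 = -3.42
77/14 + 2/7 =81/14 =5.79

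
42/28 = 3/2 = 1.50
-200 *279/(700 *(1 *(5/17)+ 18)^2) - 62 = -42138176/677047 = -62.24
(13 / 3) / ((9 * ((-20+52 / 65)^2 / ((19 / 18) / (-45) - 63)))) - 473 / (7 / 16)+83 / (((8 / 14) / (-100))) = -4403694203807 / 282175488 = -15606.23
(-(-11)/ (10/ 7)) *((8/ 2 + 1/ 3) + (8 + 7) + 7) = 6083/ 30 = 202.77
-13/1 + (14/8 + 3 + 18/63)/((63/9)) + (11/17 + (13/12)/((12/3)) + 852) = 33612041/39984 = 840.64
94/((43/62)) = 5828/43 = 135.53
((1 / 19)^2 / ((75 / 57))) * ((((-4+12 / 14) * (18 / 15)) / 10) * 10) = -132 / 16625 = -0.01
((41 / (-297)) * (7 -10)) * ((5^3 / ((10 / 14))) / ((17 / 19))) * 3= 243.00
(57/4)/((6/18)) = 42.75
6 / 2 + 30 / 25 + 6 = 51 / 5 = 10.20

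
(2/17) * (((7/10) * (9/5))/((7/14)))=126/425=0.30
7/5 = 1.40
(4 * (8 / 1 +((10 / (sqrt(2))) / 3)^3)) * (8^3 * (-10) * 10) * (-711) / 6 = 194150400 +2022400000 * sqrt(2) / 9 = 511939900.95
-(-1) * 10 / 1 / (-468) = -5 / 234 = -0.02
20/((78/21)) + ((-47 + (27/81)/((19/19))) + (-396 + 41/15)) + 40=-394.55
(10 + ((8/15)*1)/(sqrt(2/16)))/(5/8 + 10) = 128*sqrt(2)/1275 + 16/17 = 1.08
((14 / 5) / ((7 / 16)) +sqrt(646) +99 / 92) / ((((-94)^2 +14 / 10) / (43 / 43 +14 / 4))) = 10317 / 2710136 +15 * sqrt(646) / 29458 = 0.02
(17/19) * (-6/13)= -102/247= -0.41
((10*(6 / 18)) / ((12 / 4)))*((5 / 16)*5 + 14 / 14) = 205 / 72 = 2.85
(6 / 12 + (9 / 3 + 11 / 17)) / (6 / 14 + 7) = 987 / 1768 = 0.56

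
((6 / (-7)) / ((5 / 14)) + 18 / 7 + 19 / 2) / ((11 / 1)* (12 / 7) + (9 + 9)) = 677 / 2580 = 0.26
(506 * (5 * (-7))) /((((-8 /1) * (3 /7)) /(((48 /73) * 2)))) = 495880 /73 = 6792.88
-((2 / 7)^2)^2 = -0.01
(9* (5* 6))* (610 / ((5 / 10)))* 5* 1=1647000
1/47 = 0.02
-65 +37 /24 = -1523 /24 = -63.46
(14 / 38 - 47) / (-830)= 443 / 7885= 0.06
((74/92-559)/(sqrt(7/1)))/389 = -25677 * sqrt(7)/125258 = -0.54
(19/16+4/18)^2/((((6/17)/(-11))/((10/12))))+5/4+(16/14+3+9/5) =-1160634157/26127360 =-44.42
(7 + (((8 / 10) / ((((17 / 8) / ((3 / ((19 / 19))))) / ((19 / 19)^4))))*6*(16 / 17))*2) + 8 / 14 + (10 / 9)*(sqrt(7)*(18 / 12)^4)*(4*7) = 437.03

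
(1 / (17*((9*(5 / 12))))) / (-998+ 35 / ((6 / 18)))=-4 / 227715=-0.00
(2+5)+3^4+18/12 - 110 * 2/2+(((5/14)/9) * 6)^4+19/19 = -7583509/388962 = -19.50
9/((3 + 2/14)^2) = 441/484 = 0.91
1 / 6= 0.17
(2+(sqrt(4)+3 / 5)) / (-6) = -23 / 30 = -0.77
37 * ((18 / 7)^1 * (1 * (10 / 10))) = 666 / 7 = 95.14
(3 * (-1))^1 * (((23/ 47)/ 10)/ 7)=-69/ 3290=-0.02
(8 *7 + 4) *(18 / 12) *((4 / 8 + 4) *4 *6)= 9720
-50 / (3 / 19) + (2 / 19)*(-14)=-18134 / 57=-318.14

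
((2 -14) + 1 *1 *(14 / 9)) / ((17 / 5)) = -470 / 153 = -3.07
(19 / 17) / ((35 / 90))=342 / 119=2.87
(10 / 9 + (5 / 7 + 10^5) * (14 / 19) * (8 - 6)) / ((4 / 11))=138602035 / 342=405269.11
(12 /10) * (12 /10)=36 /25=1.44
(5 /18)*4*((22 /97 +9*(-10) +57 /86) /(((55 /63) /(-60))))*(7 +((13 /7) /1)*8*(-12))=-4861567860 /4171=-1165564.10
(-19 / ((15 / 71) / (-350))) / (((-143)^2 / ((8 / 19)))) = 39760 / 61347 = 0.65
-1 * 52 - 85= -137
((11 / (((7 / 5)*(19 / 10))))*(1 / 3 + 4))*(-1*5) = -35750 / 399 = -89.60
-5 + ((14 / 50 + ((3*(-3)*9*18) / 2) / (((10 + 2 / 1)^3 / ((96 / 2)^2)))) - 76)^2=686070124 / 625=1097712.20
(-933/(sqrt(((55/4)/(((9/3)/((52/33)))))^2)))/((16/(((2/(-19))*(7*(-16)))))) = -95.19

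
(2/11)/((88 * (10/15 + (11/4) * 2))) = 0.00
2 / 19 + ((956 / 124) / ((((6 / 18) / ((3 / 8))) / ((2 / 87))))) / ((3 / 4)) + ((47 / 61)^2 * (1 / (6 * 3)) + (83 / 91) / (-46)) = 460063612628 / 1197249599637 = 0.38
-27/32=-0.84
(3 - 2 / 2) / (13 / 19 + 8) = 38 / 165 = 0.23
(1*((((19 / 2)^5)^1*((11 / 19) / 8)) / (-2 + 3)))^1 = 1433531 / 256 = 5599.73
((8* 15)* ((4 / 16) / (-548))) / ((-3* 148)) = 5 / 40552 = 0.00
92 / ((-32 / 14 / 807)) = -129927 / 4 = -32481.75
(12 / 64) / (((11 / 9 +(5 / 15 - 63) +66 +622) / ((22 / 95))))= 0.00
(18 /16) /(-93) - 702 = -174099 /248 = -702.01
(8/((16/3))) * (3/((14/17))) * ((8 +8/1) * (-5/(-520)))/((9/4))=34/91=0.37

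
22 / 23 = 0.96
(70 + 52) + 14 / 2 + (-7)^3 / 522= 66995 / 522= 128.34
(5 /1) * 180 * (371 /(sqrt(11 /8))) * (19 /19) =667800 * sqrt(22) /11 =284750.88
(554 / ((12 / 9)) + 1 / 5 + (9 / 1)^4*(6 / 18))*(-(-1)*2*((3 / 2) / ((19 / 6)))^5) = 124.14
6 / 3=2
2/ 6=1/ 3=0.33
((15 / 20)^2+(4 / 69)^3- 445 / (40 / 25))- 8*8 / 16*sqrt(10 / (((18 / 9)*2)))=-1458907445 / 5256144- 2*sqrt(10)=-283.89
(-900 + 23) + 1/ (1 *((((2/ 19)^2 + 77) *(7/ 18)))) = -18962649/ 21623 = -876.97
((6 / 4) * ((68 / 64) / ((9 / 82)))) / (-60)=-697 / 2880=-0.24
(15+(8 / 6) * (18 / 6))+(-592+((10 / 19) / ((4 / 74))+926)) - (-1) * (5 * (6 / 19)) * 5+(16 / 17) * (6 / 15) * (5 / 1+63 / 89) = 372.78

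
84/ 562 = 42/ 281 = 0.15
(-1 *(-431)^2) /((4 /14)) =-1300327 /2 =-650163.50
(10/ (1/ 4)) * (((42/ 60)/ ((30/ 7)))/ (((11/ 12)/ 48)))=18816/ 55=342.11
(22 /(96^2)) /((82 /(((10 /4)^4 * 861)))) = 0.98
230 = 230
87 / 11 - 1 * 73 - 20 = -936 / 11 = -85.09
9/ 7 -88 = -86.71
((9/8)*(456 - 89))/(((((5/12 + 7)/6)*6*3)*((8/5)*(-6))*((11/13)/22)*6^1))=-8.38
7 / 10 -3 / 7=19 / 70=0.27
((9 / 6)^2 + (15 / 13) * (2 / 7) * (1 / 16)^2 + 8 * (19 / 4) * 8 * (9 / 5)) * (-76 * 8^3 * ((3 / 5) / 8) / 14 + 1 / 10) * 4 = -93344125431 / 203840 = -457928.40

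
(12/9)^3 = 64/27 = 2.37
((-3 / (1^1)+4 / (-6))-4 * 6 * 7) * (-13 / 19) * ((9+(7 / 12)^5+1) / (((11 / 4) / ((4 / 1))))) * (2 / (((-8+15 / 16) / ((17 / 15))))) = -57024205901 / 103300758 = -552.02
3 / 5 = 0.60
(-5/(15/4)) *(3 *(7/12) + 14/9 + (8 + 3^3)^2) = -1637.74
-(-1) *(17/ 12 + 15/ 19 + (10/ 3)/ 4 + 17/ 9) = 3371/ 684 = 4.93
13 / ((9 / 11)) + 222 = 2141 / 9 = 237.89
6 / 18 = 1 / 3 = 0.33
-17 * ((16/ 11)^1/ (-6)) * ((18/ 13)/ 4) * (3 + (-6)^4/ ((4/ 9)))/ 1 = 595476/ 143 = 4164.17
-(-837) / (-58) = -837 / 58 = -14.43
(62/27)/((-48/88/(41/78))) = -13981/6318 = -2.21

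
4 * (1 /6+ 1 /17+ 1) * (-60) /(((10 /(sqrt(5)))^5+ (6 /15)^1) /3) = 37500 /339999983 - 75000000 * sqrt(5) /339999983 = -0.49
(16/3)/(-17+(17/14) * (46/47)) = -2632/7803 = -0.34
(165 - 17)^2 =21904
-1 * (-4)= 4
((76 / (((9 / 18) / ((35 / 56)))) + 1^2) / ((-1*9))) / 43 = -32 / 129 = -0.25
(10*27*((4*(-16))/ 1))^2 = 298598400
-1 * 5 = -5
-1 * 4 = -4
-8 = -8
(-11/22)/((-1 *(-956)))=-1/1912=-0.00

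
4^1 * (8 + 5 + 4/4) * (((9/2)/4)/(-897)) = -21/299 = -0.07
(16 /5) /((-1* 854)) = -8 /2135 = -0.00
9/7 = 1.29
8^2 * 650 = 41600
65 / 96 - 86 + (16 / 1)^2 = 16385 / 96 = 170.68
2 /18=1 /9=0.11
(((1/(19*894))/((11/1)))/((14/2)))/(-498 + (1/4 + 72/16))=-2/1290265053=-0.00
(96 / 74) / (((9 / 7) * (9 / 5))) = 560 / 999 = 0.56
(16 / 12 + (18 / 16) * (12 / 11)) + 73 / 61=15127 / 4026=3.76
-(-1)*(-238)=-238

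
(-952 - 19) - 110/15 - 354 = -3997/3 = -1332.33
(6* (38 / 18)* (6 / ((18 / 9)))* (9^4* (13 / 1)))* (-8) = -25929072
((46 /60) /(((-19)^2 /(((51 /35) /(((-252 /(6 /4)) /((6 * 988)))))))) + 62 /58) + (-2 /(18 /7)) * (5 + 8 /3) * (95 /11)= -20262679279 /400935150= -50.54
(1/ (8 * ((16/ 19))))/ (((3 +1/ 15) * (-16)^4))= 285/ 385875968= 0.00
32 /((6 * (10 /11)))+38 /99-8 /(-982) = 1521134 /243045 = 6.26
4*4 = 16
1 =1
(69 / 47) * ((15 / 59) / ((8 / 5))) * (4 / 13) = 0.07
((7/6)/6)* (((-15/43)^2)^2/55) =7875/150427244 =0.00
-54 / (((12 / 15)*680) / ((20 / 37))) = -135 / 2516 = -0.05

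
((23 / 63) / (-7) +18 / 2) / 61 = 3946 / 26901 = 0.15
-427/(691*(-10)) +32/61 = 247167/421510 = 0.59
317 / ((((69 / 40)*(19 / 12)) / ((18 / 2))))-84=419772 / 437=960.58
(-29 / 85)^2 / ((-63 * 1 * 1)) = -841 / 455175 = -0.00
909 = 909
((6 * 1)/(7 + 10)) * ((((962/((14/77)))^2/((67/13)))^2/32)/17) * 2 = 38284375772.84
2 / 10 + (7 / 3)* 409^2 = 5854838 / 15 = 390322.53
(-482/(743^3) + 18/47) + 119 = 2301477353023/19278103129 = 119.38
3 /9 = 0.33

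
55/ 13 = 4.23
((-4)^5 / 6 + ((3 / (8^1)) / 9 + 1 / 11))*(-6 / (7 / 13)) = 585273 / 308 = 1900.24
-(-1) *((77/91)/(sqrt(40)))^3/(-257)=-1331 *sqrt(10)/451703200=-0.00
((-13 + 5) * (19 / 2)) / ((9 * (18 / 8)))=-304 / 81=-3.75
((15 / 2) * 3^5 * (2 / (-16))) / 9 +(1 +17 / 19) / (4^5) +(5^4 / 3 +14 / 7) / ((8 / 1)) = 14315 / 14592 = 0.98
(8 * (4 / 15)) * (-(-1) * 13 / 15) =416 / 225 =1.85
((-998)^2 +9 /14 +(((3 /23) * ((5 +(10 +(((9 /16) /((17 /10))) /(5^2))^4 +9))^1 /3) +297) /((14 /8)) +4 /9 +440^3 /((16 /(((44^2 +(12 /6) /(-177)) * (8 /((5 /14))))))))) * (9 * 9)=9495751116173531157872315019 /507754226560000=18701471340783.50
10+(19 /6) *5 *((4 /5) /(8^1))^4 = 10.00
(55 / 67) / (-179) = -55 / 11993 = -0.00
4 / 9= 0.44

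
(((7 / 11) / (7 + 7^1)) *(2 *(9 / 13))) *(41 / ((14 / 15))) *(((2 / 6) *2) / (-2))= -0.92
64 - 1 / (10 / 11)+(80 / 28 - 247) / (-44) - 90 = -33189 / 1540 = -21.55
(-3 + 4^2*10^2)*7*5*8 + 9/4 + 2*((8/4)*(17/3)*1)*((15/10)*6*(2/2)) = 1789465/4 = 447366.25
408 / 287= 1.42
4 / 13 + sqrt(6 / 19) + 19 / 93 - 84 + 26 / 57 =-635775 / 7657 + sqrt(114) / 19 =-82.47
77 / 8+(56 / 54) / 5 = 10619 / 1080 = 9.83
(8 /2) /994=2 /497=0.00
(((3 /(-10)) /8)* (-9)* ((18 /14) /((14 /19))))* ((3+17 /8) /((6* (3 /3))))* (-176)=-694089 /7840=-88.53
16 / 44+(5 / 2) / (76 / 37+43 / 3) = 20657 / 40018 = 0.52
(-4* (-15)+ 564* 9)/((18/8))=6848/3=2282.67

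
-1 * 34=-34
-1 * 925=-925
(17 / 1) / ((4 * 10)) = 17 / 40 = 0.42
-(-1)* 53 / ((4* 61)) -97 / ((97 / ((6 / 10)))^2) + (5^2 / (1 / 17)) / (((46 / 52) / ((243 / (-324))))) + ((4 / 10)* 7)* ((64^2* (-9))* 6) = -8433223296503 / 13609100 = -619675.31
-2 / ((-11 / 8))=16 / 11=1.45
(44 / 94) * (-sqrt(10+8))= -66 * sqrt(2) / 47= -1.99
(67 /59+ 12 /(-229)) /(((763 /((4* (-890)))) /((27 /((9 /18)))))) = -272.91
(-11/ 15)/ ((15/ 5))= -11/ 45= -0.24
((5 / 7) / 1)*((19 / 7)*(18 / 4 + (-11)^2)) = 23845 / 98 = 243.32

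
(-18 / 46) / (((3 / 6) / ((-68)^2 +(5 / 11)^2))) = -10071522 / 2783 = -3618.94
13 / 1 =13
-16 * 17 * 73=-19856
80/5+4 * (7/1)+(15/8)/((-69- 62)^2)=6040687/137288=44.00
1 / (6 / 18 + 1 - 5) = -3 / 11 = -0.27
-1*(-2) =2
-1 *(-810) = 810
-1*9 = -9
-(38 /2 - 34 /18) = -154 /9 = -17.11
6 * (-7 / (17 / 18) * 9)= -6804 / 17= -400.24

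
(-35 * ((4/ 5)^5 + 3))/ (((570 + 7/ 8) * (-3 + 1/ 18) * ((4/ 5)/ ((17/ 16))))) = 11137329/ 121025500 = 0.09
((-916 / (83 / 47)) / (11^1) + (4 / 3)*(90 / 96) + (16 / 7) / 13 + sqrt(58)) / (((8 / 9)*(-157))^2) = -1230963561 / 524265693952 + 81*sqrt(58) / 1577536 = -0.00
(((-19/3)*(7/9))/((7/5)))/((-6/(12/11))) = 190/297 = 0.64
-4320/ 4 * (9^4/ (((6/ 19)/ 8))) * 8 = -1436071680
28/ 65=0.43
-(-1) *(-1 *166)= -166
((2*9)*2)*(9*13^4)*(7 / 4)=16194087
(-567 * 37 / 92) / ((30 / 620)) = -216783 / 46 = -4712.67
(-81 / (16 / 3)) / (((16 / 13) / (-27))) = 85293 / 256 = 333.18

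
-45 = -45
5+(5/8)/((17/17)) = 45/8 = 5.62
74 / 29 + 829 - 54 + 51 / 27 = 203434 / 261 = 779.44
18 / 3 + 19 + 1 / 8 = 201 / 8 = 25.12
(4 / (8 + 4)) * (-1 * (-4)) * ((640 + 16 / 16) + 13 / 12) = 7705 / 9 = 856.11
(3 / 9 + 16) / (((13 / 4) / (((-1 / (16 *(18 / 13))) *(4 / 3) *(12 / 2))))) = -49 / 27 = -1.81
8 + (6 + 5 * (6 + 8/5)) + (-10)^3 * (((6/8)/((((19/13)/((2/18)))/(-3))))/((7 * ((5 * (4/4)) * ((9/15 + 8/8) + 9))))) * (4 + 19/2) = 410423/7049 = 58.22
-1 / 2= -0.50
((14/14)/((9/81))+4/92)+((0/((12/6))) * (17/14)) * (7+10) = 208/23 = 9.04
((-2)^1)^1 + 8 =6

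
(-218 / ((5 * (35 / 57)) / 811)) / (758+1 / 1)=-3359162 / 44275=-75.87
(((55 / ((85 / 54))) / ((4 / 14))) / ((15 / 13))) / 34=9009 / 2890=3.12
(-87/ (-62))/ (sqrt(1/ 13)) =5.06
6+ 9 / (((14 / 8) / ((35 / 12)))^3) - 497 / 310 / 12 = 58941 / 1240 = 47.53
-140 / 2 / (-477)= 70 / 477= 0.15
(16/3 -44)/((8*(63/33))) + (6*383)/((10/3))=432727/630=686.87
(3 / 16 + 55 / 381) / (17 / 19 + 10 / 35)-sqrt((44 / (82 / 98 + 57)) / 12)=269059 / 957072-7*sqrt(93522) / 8502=0.03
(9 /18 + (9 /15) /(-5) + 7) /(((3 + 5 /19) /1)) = 7011 /3100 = 2.26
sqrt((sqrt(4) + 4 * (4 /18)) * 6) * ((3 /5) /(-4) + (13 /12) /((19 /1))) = -53 * sqrt(39) /855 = -0.39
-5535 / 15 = -369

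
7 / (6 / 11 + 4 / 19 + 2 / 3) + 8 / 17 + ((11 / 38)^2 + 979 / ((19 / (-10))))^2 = 2098040693670467 / 7904750576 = 265415.17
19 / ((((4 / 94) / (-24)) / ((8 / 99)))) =-28576 / 33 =-865.94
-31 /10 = -3.10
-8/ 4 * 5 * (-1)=10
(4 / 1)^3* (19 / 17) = 71.53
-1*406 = -406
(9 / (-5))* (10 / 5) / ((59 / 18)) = -324 / 295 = -1.10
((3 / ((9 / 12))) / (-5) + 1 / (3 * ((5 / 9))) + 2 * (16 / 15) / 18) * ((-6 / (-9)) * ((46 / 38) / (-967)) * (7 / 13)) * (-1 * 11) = -38962 / 96733845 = -0.00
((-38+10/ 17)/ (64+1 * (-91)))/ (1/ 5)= 1060/ 153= 6.93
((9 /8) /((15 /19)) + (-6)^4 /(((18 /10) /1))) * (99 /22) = 3246.41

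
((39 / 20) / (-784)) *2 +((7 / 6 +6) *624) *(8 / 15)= 56096651 / 23520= 2385.06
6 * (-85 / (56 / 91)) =-3315 / 4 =-828.75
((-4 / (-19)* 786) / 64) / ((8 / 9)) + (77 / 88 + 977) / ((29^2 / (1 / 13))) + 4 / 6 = 146166407 / 39883584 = 3.66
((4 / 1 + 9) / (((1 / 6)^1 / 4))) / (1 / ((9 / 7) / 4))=702 / 7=100.29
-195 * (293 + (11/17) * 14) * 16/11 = -85674.87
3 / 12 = 1 / 4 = 0.25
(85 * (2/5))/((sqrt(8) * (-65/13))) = -17 * sqrt(2)/10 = -2.40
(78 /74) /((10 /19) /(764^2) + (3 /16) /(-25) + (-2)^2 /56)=25230259600 /1530241449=16.49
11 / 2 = 5.50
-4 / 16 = -1 / 4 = -0.25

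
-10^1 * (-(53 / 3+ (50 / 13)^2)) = 164570 / 507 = 324.60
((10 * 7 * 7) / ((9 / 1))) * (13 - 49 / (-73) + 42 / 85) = 8613808 / 11169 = 771.22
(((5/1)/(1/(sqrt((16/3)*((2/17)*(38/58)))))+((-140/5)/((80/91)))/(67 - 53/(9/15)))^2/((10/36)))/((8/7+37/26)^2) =47474973*sqrt(56202)/2150357540+752863914203037/110098306048000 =12.07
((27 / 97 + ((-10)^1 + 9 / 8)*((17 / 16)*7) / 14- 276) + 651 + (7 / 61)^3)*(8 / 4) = 2088649773549 / 2818196096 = 741.13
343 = 343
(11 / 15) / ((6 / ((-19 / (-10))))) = 209 / 900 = 0.23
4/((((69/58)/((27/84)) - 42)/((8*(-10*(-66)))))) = -459360/833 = -551.45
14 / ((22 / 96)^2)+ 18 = 34434 / 121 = 284.58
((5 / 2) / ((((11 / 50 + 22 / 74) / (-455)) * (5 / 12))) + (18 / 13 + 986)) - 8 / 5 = -88987256 / 20735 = -4291.64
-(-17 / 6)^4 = -83521 / 1296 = -64.45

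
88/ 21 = 4.19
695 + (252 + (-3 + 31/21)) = 19855/21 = 945.48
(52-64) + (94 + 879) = 961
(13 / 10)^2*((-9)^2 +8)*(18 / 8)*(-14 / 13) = -72891 / 200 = -364.46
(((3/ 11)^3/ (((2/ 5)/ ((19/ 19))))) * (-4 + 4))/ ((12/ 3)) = 0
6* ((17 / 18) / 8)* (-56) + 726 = 2059 / 3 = 686.33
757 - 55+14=716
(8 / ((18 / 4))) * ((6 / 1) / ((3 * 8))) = 4 / 9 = 0.44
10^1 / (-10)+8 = 7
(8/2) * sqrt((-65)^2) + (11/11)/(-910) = 236599/910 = 260.00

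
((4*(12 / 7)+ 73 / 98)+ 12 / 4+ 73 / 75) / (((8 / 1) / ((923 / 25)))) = 78527917 / 1470000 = 53.42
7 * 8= 56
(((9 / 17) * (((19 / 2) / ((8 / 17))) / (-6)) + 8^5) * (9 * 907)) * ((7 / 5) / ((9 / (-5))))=-6657047131 / 32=-208032722.84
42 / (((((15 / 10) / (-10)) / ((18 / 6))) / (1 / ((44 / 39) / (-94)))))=769860 / 11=69987.27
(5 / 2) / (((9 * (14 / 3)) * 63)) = 5 / 5292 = 0.00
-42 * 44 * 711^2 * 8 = -7473622464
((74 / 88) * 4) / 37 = 1 / 11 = 0.09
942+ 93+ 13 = 1048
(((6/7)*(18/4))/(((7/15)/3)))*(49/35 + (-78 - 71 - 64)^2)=55125036/49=1125000.73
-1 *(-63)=63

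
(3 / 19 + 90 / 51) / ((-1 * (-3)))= 207 / 323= 0.64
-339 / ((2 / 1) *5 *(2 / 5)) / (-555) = 113 / 740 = 0.15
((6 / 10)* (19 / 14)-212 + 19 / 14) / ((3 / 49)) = -17136 / 5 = -3427.20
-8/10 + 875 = 4371/5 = 874.20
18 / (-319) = -18 / 319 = -0.06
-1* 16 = -16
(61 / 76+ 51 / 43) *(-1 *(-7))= 45493 / 3268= 13.92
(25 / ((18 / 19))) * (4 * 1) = 105.56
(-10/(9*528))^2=25/5645376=0.00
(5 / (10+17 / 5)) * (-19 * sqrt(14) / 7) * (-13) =6175 * sqrt(14) / 469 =49.26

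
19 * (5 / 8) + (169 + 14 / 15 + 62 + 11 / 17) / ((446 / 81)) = 8205989 / 151640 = 54.11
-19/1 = -19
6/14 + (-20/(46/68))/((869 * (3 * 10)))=179407/419727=0.43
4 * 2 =8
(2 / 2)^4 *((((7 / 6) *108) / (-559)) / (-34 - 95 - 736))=126 / 483535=0.00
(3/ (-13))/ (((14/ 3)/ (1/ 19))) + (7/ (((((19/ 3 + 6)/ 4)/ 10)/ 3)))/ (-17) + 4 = -19493/ 2175082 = -0.01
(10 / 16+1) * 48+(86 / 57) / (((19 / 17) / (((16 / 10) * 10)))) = 107866 / 1083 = 99.60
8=8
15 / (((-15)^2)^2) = 1 / 3375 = 0.00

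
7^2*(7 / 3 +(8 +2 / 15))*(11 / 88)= 7693 / 120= 64.11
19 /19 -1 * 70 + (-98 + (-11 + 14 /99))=-17608 /99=-177.86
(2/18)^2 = 1/81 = 0.01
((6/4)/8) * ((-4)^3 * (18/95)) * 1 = -216/95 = -2.27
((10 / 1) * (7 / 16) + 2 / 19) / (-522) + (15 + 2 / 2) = 422941 / 26448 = 15.99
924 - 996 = -72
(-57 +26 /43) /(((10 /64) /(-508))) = 7884160 /43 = 183352.56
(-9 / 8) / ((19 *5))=-9 / 760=-0.01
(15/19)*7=105/19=5.53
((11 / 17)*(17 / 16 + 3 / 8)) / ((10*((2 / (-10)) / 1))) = -253 / 544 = -0.47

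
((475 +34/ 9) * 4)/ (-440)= -4309/ 990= -4.35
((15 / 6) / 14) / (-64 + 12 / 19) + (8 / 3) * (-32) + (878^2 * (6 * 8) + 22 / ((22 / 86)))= 3742278029891 / 101136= 37002432.66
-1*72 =-72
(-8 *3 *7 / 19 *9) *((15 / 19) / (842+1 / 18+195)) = -408240 / 6738787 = -0.06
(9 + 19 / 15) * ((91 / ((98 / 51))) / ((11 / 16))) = 707.20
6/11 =0.55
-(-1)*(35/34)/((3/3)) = 35/34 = 1.03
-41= -41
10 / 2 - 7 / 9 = 38 / 9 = 4.22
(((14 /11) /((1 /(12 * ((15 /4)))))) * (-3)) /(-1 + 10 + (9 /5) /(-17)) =-425 /22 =-19.32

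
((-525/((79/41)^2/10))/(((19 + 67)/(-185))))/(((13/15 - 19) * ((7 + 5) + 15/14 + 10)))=-85715240625/11788649864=-7.27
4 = 4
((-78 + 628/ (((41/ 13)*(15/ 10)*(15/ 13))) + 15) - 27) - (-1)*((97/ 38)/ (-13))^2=11295239309/ 450246420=25.09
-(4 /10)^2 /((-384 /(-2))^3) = -1 /44236800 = -0.00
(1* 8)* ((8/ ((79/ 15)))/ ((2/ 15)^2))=54000/ 79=683.54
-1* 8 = -8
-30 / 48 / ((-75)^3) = 1 / 675000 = 0.00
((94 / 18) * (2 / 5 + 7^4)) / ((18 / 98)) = 27652121 / 405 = 68276.84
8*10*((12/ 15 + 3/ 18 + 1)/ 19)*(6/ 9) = 944/ 171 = 5.52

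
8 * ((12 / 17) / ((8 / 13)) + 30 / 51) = 236 / 17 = 13.88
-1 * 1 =-1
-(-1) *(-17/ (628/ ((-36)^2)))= -5508/ 157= -35.08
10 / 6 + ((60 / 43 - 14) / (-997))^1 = 215981 / 128613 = 1.68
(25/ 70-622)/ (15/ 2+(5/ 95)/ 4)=-330714/ 3997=-82.74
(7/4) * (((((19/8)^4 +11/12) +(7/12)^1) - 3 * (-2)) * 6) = 3381861/8192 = 412.82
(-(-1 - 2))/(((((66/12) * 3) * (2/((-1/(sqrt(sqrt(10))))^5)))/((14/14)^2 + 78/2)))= -2 * 10^(3/4)/55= -0.20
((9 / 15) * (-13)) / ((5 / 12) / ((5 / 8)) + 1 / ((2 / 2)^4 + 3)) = -468 / 55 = -8.51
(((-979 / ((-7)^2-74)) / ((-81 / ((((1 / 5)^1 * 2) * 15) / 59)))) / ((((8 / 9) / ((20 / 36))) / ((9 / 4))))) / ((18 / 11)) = -10769 / 254880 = -0.04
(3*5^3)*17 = 6375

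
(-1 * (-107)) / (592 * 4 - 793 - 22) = 107 / 1553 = 0.07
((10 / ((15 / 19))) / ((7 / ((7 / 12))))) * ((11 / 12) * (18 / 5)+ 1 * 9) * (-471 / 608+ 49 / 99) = -690317 / 190080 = -3.63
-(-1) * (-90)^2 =8100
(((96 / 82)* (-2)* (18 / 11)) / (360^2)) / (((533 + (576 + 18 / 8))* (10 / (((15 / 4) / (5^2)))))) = -1 / 2505868750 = -0.00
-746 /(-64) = 373 /32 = 11.66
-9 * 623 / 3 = -1869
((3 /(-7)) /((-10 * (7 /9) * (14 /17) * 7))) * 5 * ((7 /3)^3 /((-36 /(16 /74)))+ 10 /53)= 227596 /42375249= 0.01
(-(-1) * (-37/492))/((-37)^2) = -1/18204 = -0.00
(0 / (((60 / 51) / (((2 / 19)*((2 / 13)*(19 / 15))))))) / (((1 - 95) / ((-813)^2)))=0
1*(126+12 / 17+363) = 8325 / 17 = 489.71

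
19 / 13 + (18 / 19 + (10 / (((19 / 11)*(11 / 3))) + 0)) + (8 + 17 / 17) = 3208 / 247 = 12.99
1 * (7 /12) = 7 /12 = 0.58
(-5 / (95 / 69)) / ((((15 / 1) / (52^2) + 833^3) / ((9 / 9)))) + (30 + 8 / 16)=1811444895991865 / 59391635946394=30.50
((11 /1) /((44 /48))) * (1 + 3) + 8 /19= 920 /19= 48.42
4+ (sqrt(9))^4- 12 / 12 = 84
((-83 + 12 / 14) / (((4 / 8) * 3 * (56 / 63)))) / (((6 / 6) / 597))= -1029825 / 28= -36779.46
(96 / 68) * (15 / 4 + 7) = 258 / 17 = 15.18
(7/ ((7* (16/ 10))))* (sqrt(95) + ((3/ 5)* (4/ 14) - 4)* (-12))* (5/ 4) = 25* sqrt(95)/ 32 + 1005/ 28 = 43.51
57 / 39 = 19 / 13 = 1.46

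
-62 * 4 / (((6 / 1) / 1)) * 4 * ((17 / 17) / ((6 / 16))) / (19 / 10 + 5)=-39680 / 621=-63.90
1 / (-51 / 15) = -5 / 17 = -0.29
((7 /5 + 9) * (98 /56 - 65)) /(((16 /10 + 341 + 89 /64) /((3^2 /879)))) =-57408 /2932051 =-0.02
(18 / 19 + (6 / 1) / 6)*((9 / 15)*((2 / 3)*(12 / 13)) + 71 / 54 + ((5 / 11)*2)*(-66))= -7573493 / 66690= -113.56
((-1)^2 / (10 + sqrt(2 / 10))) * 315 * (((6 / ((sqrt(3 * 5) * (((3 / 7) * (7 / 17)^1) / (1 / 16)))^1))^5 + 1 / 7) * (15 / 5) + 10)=-3285 * sqrt(5) / 499 -9938999 * sqrt(3) / 81756160 + 9938999 * sqrt(15) / 8175616 + 164250 / 499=318.94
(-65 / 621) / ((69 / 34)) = -0.05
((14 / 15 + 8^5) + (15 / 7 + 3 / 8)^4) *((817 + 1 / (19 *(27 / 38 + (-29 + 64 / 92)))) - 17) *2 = 952849170365864567 / 18151418880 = 52494473.11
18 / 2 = 9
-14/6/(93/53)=-371/279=-1.33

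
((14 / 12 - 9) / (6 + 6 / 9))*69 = -3243 / 40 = -81.08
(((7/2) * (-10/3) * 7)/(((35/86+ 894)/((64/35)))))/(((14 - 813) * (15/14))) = 539392/2765622645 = 0.00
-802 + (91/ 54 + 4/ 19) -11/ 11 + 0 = -821933/ 1026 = -801.10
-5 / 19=-0.26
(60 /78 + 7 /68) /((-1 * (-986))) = 771 /871624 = 0.00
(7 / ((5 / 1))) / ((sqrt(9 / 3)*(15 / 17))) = 119*sqrt(3) / 225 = 0.92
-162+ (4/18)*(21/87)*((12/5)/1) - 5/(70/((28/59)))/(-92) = -191103161/1180590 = -161.87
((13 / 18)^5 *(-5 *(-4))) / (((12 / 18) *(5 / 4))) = 371293 / 78732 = 4.72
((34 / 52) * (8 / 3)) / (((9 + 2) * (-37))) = -68 / 15873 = -0.00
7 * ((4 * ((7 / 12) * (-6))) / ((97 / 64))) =-6272 / 97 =-64.66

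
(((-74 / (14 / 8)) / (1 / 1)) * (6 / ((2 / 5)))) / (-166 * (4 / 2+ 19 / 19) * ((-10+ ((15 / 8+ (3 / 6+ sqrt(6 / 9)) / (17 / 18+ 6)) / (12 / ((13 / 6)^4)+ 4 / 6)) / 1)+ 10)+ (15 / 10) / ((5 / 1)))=212590052668116952000 / 267234211132586682299-5243013860842368000 * sqrt(6) / 267234211132586682299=0.75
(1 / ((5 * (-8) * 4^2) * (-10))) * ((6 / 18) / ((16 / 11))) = 11 / 307200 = 0.00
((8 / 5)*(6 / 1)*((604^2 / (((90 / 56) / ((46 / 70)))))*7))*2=20048341.67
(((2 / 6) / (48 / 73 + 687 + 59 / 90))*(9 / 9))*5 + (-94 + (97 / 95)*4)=-38627737364 / 429610615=-89.91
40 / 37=1.08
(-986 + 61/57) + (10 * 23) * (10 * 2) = 206059/57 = 3615.07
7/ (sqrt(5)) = 7 * sqrt(5)/ 5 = 3.13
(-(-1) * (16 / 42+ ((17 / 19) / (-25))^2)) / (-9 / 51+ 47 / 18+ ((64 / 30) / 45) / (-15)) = 1662561342 / 10575962495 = 0.16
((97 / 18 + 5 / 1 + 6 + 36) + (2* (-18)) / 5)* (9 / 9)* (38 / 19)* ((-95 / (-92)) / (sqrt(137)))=77273* sqrt(137) / 113436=7.97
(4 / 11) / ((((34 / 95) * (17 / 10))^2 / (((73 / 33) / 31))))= 65882500 / 939861813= 0.07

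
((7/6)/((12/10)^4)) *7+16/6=51361/7776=6.61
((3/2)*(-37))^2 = 12321/4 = 3080.25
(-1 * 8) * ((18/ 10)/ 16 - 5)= 391/ 10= 39.10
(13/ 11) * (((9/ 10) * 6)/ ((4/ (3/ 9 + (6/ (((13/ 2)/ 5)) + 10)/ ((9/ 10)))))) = 5817/ 220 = 26.44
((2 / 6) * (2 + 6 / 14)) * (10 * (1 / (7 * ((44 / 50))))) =2125 / 1617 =1.31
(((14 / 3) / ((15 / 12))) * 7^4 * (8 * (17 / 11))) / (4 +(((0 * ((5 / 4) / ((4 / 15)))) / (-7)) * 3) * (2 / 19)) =4571504 / 165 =27706.08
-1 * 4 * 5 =-20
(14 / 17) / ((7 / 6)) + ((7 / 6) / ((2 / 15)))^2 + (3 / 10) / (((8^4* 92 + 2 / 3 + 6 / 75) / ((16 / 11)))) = 816739064149 / 10570158544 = 77.27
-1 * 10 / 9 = -1.11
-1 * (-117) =117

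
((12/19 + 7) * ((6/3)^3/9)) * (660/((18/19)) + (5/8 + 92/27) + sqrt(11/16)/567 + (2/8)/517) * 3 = 290 * sqrt(11)/32319 + 11346035545/795663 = 14259.88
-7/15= -0.47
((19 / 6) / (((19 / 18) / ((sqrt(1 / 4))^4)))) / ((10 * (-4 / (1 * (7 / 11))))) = -21 / 7040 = -0.00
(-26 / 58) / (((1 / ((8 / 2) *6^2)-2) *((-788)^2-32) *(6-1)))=117 / 1614953305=0.00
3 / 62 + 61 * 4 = 15131 / 62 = 244.05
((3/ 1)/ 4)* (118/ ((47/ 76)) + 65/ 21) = 191383/ 1316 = 145.43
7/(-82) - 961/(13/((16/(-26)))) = 629233/13858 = 45.41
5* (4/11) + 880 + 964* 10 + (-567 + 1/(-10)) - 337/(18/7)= 4862713/495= 9823.66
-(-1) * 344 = 344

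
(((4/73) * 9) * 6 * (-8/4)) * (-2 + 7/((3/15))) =-14256/73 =-195.29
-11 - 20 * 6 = -131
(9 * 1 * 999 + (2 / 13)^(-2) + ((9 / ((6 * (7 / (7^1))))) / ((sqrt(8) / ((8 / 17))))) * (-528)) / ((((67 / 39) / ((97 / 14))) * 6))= 45563713 / 7504 - 499356 * sqrt(2) / 7973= 5983.35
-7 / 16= -0.44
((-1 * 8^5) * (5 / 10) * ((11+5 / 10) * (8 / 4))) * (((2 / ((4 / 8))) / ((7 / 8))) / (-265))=12058624 / 1855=6500.61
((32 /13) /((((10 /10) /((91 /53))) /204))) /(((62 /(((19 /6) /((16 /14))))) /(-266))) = -16839928 /1643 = -10249.50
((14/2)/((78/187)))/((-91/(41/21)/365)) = -2798455/21294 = -131.42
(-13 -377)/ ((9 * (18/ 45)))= -325/ 3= -108.33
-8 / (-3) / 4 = 2 / 3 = 0.67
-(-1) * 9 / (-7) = -9 / 7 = -1.29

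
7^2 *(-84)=-4116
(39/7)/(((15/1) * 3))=0.12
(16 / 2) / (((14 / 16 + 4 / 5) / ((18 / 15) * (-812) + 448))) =-168448 / 67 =-2514.15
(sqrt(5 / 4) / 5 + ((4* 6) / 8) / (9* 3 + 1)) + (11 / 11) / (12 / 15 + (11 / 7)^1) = sqrt(5) / 10 + 1229 / 2324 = 0.75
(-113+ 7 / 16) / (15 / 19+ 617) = -34219 / 187808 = -0.18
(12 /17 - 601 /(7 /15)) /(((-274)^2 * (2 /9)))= -1378539 /17868088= -0.08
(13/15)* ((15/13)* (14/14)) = 1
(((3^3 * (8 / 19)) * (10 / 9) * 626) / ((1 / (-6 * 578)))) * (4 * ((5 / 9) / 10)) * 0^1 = 0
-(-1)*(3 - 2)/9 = 1/9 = 0.11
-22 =-22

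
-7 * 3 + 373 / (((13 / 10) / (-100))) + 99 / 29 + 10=-10819860 / 377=-28699.89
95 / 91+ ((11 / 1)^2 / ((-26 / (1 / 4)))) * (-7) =6689 / 728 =9.19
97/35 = 2.77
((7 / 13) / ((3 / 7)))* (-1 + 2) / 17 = 49 / 663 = 0.07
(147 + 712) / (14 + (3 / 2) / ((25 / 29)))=42950 / 787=54.57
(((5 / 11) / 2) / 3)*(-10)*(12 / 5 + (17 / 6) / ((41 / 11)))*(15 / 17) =-97175 / 46002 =-2.11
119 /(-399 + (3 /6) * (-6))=-119 /402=-0.30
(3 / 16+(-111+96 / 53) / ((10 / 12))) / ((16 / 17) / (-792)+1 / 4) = -933656031 / 1775500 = -525.86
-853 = -853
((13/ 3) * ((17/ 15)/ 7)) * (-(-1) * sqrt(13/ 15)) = 221 * sqrt(195)/ 4725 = 0.65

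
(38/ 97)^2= 1444/ 9409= 0.15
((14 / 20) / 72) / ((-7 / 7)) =-7 / 720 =-0.01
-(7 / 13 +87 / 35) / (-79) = 1376 / 35945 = 0.04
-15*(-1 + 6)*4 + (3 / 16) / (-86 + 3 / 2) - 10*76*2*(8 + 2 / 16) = -17102803 / 1352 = -12650.00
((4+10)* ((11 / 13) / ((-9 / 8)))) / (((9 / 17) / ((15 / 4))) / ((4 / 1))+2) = -104720 / 20241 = -5.17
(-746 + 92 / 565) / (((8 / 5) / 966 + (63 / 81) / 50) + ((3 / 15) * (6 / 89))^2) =-9673215531084 / 225589019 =-42879.82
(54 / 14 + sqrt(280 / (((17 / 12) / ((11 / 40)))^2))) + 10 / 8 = 33 * sqrt(70) / 85 + 143 / 28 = 8.36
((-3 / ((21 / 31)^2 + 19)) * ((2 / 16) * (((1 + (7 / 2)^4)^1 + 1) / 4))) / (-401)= 7014339 / 3839334400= 0.00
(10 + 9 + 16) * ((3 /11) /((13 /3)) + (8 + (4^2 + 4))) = 140455 /143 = 982.20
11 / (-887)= -11 / 887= -0.01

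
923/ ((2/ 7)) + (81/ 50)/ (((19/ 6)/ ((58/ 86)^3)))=244016848379/ 75531650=3230.66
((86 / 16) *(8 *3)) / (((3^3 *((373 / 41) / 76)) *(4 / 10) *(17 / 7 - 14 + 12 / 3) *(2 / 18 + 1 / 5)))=-837425 / 19769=-42.36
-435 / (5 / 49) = -4263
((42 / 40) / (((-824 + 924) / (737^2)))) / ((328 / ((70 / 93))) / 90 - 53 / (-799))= 191390485671 / 164710640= 1161.98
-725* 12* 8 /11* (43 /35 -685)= 333133440 /77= 4326408.31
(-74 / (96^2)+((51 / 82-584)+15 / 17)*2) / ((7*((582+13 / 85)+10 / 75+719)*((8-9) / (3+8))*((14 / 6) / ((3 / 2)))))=617383334865 / 682641870848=0.90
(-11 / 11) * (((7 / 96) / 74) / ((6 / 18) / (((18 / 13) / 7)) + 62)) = -63 / 4071776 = -0.00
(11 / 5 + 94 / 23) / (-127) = -723 / 14605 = -0.05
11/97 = 0.11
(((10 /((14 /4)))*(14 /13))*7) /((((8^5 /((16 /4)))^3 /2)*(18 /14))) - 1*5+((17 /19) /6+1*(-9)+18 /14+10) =-1371520496533687 /534671888744448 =-2.57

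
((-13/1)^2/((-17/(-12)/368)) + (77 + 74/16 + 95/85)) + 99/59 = 352932879/8024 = 43984.66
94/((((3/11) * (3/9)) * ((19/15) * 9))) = 5170/57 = 90.70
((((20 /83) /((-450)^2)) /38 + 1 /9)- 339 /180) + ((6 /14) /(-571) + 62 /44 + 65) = 64.64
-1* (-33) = 33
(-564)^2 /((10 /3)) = 477144 /5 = 95428.80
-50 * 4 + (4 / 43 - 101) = -12939 / 43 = -300.91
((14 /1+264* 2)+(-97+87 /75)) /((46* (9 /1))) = 1859 /1725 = 1.08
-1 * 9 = -9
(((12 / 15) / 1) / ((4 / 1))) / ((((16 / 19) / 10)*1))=19 / 8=2.38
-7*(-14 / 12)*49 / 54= 2401 / 324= 7.41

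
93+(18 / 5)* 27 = 951 / 5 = 190.20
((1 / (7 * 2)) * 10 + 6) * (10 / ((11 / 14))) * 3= 2820 / 11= 256.36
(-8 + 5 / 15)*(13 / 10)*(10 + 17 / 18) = -58903 / 540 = -109.08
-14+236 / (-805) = -11506 / 805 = -14.29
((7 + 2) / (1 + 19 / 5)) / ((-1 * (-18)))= 5 / 48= 0.10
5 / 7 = 0.71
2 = 2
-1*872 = -872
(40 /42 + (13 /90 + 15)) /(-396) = -10141 /249480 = -0.04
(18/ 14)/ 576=1/ 448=0.00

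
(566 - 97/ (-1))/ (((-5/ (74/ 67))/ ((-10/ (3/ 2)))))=65416/ 67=976.36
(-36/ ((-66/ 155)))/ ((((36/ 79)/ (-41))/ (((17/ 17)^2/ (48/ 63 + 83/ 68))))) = -119486710/ 31141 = -3836.96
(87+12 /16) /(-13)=-27 /4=-6.75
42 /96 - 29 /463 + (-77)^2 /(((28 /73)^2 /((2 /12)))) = 298563229 /44448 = 6717.14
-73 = -73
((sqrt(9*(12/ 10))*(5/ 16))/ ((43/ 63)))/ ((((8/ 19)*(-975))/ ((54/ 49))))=-4617*sqrt(30)/ 6260800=-0.00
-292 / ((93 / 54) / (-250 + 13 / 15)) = 6547224 / 155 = 42240.15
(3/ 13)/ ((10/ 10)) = 3/ 13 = 0.23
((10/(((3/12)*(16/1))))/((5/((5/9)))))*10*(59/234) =1475/2106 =0.70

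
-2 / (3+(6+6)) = -2 / 15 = -0.13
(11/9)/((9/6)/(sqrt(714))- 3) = -10472/25695- 22 * sqrt(714)/77085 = -0.42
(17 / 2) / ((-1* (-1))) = 17 / 2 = 8.50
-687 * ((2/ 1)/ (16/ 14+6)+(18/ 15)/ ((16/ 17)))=-213657/ 200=-1068.28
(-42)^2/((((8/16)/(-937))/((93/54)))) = -5693212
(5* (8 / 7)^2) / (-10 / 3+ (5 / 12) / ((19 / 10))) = -7296 / 3479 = -2.10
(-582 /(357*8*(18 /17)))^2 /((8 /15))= 47045 /677376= 0.07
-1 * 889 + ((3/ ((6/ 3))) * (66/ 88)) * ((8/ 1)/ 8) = -7103/ 8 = -887.88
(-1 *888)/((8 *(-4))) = 111/4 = 27.75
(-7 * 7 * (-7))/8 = 343/8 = 42.88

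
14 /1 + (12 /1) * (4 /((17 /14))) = 53.53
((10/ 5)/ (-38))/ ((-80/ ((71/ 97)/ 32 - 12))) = -37177/ 4718080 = -0.01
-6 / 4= -3 / 2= -1.50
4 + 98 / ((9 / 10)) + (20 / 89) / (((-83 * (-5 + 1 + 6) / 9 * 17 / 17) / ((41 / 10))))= 7501871 / 66483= 112.84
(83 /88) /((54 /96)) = 166 /99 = 1.68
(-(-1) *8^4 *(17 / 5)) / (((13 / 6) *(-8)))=-52224 / 65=-803.45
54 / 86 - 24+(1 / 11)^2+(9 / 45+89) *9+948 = 44939252 / 26015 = 1727.44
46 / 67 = 0.69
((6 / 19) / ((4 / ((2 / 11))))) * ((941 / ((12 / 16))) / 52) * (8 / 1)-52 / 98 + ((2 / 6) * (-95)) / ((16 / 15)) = -58466495 / 2130128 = -27.45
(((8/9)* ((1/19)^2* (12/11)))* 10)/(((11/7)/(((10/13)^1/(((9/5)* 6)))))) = 56000/45996093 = 0.00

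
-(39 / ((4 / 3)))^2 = -855.56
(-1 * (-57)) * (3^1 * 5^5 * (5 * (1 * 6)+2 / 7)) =16183928.57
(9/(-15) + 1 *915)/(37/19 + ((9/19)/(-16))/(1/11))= 563.85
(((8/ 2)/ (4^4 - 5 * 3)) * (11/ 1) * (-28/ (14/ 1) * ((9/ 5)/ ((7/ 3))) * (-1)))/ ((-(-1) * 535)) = 2376/ 4512725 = 0.00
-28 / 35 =-4 / 5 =-0.80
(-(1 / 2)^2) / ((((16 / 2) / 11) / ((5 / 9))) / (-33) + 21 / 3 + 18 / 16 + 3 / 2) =-1210 / 46393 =-0.03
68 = 68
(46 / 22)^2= 529 / 121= 4.37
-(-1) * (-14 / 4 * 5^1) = -35 / 2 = -17.50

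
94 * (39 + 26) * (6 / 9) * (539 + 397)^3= 3340238653440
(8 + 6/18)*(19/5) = 95/3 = 31.67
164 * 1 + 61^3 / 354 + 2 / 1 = 807.19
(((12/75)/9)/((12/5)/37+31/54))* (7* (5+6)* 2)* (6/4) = 205128/31915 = 6.43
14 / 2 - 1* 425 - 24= -442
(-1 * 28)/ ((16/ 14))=-49/ 2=-24.50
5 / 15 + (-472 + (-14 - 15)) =-1502 / 3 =-500.67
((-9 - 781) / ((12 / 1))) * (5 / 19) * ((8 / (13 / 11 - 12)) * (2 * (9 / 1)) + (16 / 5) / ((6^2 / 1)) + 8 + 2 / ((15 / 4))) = 4958830 / 61047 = 81.23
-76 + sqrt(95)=-66.25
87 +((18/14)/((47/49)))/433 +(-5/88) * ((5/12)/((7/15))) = 4360214525/50144864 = 86.95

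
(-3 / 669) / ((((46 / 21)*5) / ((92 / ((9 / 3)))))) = -14 / 1115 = -0.01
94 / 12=47 / 6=7.83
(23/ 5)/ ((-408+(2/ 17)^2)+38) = -6647/ 534630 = -0.01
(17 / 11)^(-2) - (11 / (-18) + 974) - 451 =-7407493 / 5202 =-1423.97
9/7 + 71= 506/7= 72.29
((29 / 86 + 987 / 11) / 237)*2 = 85201 / 112101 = 0.76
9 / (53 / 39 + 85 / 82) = 28782 / 7661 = 3.76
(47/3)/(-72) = -47/216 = -0.22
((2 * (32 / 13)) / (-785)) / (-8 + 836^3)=-8 / 745318409355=-0.00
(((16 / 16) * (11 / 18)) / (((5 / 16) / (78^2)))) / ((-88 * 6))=-338 / 15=-22.53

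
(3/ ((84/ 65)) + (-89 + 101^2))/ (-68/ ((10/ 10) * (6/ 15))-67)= -42.68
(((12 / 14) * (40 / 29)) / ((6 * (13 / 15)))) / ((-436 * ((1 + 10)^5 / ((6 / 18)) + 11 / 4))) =-600 / 555920938573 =-0.00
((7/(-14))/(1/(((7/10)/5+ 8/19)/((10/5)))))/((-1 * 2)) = 0.07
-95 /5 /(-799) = 19 /799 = 0.02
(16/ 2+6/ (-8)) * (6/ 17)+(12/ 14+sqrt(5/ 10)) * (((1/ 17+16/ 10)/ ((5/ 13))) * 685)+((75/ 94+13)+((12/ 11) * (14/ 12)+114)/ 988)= 251121 * sqrt(2)/ 170+11391709702/ 4469465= 4637.84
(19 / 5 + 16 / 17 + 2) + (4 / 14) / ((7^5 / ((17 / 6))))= 202240076 / 30000495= 6.74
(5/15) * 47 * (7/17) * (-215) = -1386.96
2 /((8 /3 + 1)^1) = 6 /11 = 0.55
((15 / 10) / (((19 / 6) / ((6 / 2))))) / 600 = 0.00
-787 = -787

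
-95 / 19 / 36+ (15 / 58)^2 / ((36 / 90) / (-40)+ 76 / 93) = -12734435 / 227281932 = -0.06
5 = 5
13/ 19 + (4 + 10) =279/ 19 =14.68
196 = 196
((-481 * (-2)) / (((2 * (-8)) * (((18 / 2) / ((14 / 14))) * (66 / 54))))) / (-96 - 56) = 481 / 13376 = 0.04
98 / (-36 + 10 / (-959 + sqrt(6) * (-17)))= -809864209 / 297587473 -4165 * sqrt(6) / 297587473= -2.72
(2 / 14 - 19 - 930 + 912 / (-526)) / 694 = -875019 / 638827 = -1.37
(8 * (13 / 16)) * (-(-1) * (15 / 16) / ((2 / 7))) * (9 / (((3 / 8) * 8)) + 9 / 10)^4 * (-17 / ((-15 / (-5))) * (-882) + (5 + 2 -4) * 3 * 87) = 3651102660933 / 128000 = 28524239.54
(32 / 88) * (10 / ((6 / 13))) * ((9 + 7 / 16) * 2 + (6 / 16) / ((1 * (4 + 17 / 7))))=14768 / 99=149.17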